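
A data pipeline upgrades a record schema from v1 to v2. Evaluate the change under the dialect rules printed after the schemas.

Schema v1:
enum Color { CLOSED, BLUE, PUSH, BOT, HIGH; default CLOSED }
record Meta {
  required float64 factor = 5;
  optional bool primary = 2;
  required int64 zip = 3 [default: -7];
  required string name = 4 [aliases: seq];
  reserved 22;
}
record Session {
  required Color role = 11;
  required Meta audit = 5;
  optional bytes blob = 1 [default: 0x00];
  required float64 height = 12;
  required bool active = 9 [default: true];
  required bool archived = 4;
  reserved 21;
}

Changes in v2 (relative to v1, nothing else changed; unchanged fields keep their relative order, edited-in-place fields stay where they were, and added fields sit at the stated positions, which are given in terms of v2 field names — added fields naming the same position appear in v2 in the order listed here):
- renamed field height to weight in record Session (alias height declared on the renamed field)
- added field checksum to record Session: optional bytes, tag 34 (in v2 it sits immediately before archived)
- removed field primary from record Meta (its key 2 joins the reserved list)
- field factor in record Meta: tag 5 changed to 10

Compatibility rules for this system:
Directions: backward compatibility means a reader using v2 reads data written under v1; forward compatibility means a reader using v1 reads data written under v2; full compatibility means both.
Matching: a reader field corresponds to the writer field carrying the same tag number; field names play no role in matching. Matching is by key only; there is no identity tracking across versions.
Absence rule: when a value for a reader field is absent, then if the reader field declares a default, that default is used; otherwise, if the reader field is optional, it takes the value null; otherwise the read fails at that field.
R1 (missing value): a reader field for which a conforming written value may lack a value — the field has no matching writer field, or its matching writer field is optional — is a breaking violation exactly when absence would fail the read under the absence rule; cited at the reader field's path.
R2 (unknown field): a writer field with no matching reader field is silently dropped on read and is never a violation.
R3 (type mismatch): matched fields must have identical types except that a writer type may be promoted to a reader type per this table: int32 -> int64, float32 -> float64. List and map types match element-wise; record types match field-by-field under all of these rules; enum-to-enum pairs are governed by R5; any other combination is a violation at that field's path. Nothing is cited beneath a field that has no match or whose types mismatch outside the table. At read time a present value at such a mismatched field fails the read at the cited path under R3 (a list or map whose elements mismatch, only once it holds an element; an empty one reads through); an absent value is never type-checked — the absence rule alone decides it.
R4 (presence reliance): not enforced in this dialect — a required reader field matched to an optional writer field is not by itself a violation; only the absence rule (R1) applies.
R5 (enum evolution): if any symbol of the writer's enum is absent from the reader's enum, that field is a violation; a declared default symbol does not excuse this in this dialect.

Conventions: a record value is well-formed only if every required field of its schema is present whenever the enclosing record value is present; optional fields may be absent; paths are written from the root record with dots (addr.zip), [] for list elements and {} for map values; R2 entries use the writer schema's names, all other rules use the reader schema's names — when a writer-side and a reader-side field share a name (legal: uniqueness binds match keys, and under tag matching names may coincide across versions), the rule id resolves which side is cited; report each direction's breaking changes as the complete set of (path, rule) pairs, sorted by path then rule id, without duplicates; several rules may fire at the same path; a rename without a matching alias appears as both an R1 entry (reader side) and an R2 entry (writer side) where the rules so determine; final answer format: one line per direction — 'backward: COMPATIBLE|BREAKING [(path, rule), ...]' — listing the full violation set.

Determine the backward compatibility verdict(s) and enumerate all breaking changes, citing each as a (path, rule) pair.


backward: BREAKING [(audit.factor, R1)]

each type pair in Session: writer, then reader
backward for Session (reader v2, writer v1):
  role: paired with writer role (Color -> Color; writer required)
  audit: paired with writer audit (Meta -> Meta; writer required)
  blob: paired with writer blob (bytes -> bytes; writer optional)
  weight: paired with writer height (float64 -> float64; writer required)
  active: paired with writer active (bool -> bool; writer required)
  checksum: no writer-side match
  archived: paired with writer archived (bool -> bool; writer required)
  audit.factor: no writer-side match
  audit.zip: paired with writer audit.zip (int64 -> int64; writer required)
  audit.name: paired with writer audit.name (string -> string; writer required)
  writer field audit.factor has no reader counterpart
  writer field audit.primary has no reader counterpart
  rule R1 violated at audit.factor
  backward on Session therefore BREAKING (1)
checking off the Session differences that do not matter here:
  renamed field height to weight in record Session (alias height declared on the renamed field) -> fires no rule on Session, leaving the asked answer as it is
  added field checksum to record Session: optional bytes, tag 34 (in v2 it sits immediately before archived) -> fires no rule on Session, leaving the asked answer as it is
  removed field primary from record Meta (its key 2 joins the reserved list) -> fires no rule on Session, leaving the asked answer as it is


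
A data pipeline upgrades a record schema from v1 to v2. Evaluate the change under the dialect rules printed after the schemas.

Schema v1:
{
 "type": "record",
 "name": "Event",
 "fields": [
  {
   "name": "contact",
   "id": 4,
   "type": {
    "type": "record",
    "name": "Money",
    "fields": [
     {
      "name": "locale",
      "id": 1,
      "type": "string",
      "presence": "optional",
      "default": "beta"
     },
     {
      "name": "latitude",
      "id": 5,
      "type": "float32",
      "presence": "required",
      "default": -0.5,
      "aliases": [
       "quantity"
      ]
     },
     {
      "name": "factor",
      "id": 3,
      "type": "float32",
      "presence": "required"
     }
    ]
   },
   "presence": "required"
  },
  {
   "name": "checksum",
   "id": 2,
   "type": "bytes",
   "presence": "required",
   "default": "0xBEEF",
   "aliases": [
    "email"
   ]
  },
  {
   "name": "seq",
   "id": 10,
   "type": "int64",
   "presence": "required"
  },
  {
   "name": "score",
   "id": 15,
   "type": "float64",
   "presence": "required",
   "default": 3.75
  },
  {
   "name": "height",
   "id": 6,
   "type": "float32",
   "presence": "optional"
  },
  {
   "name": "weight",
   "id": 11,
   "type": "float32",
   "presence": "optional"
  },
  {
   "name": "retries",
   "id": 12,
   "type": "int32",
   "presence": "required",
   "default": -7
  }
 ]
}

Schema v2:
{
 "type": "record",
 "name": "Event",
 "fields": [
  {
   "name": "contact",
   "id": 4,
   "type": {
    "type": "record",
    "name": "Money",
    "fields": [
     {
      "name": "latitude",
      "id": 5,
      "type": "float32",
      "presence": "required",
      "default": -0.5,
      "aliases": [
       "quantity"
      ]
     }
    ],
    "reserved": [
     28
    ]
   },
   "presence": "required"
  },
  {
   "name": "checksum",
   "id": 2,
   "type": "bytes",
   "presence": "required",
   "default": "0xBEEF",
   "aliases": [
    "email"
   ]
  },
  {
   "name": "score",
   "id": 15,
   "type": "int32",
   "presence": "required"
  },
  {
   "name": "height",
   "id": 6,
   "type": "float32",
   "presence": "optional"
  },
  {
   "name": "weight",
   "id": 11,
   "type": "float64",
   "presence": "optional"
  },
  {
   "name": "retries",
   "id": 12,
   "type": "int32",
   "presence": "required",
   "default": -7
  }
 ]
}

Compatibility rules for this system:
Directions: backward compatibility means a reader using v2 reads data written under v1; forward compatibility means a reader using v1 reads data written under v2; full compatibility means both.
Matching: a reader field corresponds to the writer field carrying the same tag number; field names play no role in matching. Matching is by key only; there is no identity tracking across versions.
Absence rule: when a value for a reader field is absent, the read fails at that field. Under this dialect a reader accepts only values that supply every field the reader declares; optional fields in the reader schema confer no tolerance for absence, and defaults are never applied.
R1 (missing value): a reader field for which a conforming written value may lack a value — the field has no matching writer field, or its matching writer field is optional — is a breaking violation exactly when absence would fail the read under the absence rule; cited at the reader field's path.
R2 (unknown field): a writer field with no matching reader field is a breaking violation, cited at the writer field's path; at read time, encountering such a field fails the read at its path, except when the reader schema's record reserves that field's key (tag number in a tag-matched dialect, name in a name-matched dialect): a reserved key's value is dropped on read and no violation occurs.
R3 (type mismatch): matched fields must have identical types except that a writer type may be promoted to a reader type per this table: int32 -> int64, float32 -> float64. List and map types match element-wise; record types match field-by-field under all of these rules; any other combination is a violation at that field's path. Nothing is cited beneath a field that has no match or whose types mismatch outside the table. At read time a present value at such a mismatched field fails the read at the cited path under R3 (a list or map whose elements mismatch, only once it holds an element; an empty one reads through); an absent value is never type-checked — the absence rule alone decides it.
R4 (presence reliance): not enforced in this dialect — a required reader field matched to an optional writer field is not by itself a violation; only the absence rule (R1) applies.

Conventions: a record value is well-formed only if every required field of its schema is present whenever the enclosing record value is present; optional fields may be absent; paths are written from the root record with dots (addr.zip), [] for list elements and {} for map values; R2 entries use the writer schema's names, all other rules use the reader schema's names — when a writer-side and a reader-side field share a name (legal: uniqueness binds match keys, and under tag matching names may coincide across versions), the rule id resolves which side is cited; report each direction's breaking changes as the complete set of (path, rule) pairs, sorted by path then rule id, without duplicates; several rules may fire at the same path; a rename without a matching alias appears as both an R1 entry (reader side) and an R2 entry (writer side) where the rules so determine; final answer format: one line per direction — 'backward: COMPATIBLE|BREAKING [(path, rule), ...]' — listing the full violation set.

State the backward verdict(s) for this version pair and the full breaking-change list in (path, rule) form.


backward: BREAKING [(contact.factor, R2), (contact.locale, R2), (height, R1), (score, R3), (seq, R2), (weight, R1)]

in Event below, arrows point writer -> reader
backward pass over Event, reader schema v2, writer schema v1:
  Money -> Money, writer required: contact aligns to contact
  bytes -> bytes, writer required: checksum aligns to checksum
  float64 -> int32, writer required: score aligns to score
  float32 -> float32, writer optional: height aligns to height
  float32 -> float64, writer optional: weight aligns to weight
  int32 -> int32, writer required: retries aligns to retries
  seq (writer side), unknown to reader
  float32 -> float32, writer required: contact.latitude aligns to contact.latitude
  contact.locale (writer side), unknown to reader
  contact.factor (writer side), unknown to reader
  R2 fires at contact.factor
  R2 fires at contact.locale
  R1 fires at height
  R3 fires at score
  R2 fires at seq
  R1 fires at weight
  => backward verdict for Event: BREAKING, 6 violation(s)
the other Event changes do not affect what is asked:
  field weight in record Event: type float32 changed to float64 -> matters only for Event's forward compatibility — outside the asked direction


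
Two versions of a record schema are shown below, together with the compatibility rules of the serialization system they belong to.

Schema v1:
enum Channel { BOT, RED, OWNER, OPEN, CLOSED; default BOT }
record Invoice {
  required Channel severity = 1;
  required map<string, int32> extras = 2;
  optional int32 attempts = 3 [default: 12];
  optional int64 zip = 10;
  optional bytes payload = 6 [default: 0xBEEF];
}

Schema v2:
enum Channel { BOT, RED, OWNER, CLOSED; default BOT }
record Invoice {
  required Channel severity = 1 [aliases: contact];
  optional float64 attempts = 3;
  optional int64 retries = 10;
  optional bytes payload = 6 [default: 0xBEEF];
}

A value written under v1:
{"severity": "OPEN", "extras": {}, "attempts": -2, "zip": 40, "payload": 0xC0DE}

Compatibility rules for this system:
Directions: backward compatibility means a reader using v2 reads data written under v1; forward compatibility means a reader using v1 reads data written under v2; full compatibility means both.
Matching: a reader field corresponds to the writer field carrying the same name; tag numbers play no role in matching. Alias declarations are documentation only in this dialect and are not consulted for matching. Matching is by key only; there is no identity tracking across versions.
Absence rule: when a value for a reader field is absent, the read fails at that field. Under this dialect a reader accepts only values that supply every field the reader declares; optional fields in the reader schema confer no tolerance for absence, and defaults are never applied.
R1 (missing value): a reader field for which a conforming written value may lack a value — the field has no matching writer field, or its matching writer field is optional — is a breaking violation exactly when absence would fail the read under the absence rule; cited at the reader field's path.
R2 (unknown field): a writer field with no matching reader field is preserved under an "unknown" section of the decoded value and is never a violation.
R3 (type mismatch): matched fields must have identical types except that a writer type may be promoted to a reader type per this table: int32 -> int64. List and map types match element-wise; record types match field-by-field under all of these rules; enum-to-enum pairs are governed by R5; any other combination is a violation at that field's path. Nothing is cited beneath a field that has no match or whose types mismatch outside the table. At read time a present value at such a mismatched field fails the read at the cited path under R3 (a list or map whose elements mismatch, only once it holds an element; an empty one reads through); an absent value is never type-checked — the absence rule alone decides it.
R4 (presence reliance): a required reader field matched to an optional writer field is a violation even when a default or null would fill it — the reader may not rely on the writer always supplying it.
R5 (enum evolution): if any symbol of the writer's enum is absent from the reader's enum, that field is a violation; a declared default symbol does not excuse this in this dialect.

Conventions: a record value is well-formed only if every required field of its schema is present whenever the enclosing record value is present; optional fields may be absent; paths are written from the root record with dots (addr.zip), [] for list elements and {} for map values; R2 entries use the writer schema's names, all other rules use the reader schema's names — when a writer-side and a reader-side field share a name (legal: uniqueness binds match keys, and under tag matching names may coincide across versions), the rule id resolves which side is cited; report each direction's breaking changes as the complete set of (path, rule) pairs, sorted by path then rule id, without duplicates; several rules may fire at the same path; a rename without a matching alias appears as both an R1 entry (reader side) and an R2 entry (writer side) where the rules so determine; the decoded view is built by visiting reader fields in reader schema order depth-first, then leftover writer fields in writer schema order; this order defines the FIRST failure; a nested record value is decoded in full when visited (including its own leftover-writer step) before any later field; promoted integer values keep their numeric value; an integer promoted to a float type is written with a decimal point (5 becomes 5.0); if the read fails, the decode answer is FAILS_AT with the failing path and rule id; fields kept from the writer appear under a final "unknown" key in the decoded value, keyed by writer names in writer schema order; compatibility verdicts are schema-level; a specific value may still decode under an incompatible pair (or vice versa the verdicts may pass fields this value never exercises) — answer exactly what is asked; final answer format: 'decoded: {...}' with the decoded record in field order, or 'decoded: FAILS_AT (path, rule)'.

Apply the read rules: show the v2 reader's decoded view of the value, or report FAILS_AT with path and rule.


decoded: FAILS_AT (severity, R5)

the writer's type comes first in each Invoice pair
decode (reader v2):
  read fails at severity under R5
  => FAILS_AT (severity, R5)
ruling out the remaining Invoice differences:
  field attempts in record Invoice: type int32 changed to float64 (its default is dropped) -> affects the rule determinations only; this particular Invoice value decodes identically
  renamed field zip to retries in record Invoice -> affects the rule determinations only; this particular Invoice value decodes identically
  removed field extras from record Invoice -> affects the rule determinations only; this particular Invoice value decodes identically


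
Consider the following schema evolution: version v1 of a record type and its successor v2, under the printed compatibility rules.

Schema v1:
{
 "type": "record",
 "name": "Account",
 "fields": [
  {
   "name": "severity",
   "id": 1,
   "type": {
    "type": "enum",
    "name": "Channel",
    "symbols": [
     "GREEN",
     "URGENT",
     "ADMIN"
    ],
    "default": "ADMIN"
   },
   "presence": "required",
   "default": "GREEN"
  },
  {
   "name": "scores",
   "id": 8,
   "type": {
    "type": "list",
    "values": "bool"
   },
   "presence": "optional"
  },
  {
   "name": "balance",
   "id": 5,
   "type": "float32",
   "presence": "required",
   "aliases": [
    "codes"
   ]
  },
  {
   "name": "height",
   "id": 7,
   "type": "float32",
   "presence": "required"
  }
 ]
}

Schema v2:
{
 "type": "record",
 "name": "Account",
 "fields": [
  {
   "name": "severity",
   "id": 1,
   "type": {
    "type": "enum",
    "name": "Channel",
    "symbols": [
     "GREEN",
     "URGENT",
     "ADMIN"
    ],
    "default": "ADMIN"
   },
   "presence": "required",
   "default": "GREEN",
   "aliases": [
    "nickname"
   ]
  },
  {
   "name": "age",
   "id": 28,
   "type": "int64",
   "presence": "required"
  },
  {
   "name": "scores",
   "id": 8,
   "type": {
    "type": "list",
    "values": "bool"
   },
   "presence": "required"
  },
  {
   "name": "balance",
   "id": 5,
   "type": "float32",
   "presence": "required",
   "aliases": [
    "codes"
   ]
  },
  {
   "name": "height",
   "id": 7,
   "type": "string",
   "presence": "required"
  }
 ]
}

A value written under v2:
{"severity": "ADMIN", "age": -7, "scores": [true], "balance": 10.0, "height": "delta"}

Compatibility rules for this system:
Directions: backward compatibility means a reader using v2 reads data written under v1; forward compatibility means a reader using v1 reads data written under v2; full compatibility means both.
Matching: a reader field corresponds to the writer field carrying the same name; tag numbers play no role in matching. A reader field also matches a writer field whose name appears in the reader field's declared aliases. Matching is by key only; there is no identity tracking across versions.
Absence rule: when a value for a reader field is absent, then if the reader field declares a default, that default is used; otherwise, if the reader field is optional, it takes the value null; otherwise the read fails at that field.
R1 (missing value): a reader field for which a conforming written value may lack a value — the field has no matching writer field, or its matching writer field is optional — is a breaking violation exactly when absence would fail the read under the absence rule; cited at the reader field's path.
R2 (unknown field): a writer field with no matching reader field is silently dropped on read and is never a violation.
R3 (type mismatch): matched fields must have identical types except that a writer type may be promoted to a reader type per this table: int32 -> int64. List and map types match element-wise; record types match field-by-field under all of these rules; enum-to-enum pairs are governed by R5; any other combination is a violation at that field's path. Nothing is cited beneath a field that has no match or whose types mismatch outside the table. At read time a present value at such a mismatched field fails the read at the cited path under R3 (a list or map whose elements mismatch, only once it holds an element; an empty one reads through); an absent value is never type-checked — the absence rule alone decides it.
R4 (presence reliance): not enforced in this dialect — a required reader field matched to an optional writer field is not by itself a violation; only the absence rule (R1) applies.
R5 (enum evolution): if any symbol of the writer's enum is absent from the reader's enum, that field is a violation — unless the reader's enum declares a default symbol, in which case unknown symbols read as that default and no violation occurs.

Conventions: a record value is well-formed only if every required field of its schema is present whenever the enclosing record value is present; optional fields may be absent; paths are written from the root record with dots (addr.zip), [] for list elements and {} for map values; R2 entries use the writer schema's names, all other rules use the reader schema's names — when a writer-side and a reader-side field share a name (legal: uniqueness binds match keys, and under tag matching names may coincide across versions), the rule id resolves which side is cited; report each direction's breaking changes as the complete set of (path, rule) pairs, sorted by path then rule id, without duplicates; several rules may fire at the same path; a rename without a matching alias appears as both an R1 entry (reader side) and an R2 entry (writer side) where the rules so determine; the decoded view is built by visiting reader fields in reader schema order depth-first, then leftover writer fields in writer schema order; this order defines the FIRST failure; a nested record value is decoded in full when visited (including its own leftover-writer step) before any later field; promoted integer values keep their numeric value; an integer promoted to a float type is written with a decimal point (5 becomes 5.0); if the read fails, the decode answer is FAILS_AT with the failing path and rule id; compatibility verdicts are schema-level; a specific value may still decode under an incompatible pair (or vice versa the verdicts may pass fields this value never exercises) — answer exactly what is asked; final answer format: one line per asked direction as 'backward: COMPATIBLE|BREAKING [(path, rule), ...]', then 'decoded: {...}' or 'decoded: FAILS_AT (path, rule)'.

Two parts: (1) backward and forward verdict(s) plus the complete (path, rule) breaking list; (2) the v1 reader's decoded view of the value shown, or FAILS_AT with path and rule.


backward: BREAKING [(age, R1), (height, R3), (scores, R1)]; forward: BREAKING [(height, R3)]; decoded: FAILS_AT (height, R3)

each type pair in Account: writer, then reader
checking backward for Account: reader v2 against writer v1:
  severity: Channel -> Channel, writer required; from severity
  age: no writer match
  scores: list<bool> -> list<bool>, writer optional; from scores
  balance: float32 -> float32, writer required; from balance
  height: float32 -> string, writer required; from height
  breaking: (age, R1)
  breaking: (height, R3)
  breaking: (scores, R1)
  => 3 violation(s): backward is BREAKING for Account
checking forward for Account: reader v1 against writer v2:
  severity: Channel -> Channel, writer required; from severity
  scores: list<bool> -> list<bool>, writer required; from scores
  balance: float32 -> float32, writer required; from balance
  height: string -> float32, writer required; from height
  writer field age has no reader counterpart
  breaking: (height, R3)
  => 1 violation(s): forward is BREAKING for Account
decode (reader v1):
  severity := "ADMIN"
  scores := [true]
  balance := 10.0
  read fails at height under R3
  => FAILS_AT (height, R3)


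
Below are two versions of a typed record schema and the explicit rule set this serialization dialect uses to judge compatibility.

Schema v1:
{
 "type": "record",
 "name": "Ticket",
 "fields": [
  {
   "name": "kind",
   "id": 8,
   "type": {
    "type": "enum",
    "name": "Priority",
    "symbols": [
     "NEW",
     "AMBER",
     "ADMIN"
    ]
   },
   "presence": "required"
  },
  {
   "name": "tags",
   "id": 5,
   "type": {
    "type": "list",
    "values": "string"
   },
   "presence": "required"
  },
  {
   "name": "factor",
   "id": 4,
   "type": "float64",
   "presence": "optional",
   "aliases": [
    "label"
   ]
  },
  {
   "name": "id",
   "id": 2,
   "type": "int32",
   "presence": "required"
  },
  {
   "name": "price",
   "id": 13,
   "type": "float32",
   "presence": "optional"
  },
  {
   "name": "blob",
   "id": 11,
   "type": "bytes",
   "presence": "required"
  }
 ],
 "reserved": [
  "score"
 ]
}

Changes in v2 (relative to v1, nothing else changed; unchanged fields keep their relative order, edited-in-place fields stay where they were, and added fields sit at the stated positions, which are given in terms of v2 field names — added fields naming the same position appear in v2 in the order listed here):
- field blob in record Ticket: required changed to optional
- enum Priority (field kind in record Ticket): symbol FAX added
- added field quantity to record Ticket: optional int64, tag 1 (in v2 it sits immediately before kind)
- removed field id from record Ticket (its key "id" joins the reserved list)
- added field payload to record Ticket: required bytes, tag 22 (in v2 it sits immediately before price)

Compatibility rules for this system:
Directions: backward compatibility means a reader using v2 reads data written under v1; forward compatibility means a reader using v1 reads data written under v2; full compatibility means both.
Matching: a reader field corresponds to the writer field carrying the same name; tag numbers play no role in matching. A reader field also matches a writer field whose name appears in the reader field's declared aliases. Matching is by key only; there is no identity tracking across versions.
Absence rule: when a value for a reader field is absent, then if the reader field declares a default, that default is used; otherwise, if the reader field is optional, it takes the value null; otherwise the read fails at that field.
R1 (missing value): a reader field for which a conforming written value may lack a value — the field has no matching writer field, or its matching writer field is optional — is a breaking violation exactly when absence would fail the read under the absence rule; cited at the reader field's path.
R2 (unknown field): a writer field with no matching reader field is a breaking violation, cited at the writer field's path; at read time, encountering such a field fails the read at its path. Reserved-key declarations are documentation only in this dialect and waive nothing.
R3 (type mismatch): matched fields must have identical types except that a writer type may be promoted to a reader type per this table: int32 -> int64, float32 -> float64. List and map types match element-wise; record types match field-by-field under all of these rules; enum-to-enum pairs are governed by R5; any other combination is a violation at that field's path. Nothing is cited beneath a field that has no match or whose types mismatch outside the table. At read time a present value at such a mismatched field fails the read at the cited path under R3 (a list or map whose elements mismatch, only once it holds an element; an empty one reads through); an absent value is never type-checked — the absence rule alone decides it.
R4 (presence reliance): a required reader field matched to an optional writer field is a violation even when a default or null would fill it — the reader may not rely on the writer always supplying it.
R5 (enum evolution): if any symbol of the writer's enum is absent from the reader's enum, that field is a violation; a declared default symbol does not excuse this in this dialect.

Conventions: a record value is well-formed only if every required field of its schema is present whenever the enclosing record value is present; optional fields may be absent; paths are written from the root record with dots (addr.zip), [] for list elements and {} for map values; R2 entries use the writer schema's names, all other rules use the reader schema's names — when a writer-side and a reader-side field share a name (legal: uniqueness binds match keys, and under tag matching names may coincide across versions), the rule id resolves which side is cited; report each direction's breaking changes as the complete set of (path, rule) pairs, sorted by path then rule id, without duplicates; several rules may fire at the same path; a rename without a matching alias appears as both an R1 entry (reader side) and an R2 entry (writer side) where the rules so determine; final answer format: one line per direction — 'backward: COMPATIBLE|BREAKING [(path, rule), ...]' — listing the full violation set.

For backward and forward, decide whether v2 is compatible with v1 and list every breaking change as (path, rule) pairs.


backward: BREAKING [(id, R2), (payload, R1)]; forward: BREAKING [(blob, R1), (blob, R4), (id, R1), (kind, R5), (payload, R2), (quantity, R2)]

in Ticket below, arrows point writer -> reader
backward analysis of Ticket with v2 as reader and v1 as writer:
  quantity has no writer counterpart
  Priority -> Priority, writer required: kind aligns to kind
  list<string> -> list<string>, writer required: tags aligns to tags
  float64 -> float64, writer optional: factor aligns to factor
  payload has no writer counterpart
  float32 -> float32, writer optional: price aligns to price
  bytes -> bytes, writer required: blob aligns to blob
  writer id: unknown to reader
  rule R2 violated at id
  rule R1 violated at payload
  => backward: BREAKING (2)
forward analysis of Ticket with v1 as reader and v2 as writer:
  Priority -> Priority, writer required: kind aligns to kind
  list<string> -> list<string>, writer required: tags aligns to tags
  float64 -> float64, writer optional: factor aligns to factor
  id has no writer counterpart
  float32 -> float32, writer optional: price aligns to price
  bytes -> bytes, writer optional: blob aligns to blob
  writer quantity: unknown to reader
  writer payload: unknown to reader
  rule R1 violated at blob
  rule R4 violated at blob
  rule R1 violated at id
  rule R5 violated at kind
  rule R2 violated at payload
  rule R2 violated at quantity
  => forward: BREAKING (6)


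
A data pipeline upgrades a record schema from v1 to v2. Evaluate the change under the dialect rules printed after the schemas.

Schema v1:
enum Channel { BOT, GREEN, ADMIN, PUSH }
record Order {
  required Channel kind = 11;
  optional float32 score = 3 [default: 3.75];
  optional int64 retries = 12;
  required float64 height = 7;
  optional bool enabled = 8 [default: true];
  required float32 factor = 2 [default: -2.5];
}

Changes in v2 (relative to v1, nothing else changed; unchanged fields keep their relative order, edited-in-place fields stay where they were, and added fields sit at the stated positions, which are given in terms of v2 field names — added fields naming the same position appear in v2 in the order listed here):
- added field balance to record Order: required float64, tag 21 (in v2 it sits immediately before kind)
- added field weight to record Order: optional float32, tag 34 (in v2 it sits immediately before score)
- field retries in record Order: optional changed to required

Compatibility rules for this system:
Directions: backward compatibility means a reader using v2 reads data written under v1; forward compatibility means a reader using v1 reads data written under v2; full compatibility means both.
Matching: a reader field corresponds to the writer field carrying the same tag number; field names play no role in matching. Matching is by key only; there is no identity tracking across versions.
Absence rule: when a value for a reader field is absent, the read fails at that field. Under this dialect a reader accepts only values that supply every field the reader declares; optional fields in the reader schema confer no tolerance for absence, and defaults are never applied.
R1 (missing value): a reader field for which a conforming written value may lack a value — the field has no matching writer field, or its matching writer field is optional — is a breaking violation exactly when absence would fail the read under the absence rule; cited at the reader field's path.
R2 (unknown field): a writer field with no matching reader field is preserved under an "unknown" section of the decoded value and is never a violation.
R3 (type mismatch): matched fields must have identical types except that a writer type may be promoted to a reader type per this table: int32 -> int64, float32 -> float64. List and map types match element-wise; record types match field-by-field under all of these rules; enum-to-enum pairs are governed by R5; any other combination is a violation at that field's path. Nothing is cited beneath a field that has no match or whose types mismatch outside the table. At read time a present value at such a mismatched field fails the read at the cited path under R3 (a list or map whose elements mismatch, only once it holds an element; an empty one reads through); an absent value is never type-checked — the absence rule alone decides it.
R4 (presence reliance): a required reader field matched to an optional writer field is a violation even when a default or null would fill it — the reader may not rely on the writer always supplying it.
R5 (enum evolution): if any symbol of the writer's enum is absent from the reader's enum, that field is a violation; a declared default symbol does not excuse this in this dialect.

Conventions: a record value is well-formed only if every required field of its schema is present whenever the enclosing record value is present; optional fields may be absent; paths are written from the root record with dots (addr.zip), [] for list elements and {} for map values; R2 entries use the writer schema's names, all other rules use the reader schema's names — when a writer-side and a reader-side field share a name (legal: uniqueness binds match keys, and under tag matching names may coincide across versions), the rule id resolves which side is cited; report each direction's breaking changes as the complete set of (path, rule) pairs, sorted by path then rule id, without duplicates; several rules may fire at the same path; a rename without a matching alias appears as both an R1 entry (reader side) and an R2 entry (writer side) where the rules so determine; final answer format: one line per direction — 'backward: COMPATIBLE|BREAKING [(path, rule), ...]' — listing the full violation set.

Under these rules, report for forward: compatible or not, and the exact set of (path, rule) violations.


forward: BREAKING [(enabled, R1), (score, R1)]

each type pair in Order: writer, then reader
forward pass over Order, reader schema v1, writer schema v2:
  kind <- kind (Channel -> Channel, writer required)
  score <- score (float32 -> float32, writer optional)
  retries <- retries (int64 -> int64, writer required)
  height <- height (float64 -> float64, writer required)
  enabled <- enabled (bool -> bool, writer optional)
  factor <- factor (float32 -> float32, writer required)
  leftover writer field: balance
  leftover writer field: weight
  R1 fires at enabled
  R1 fires at score
  => forward verdict for Order: BREAKING, 2 violation(s)
checking off the Order differences that do not matter here:
  added field balance to record Order: required float64, tag 21 (in v2 it sits immediately before kind) -> affects backward compatibility only, which is not asked
  added field weight to record Order: optional float32, tag 34 (in v2 it sits immediately before score) -> affects backward compatibility only, which is not asked


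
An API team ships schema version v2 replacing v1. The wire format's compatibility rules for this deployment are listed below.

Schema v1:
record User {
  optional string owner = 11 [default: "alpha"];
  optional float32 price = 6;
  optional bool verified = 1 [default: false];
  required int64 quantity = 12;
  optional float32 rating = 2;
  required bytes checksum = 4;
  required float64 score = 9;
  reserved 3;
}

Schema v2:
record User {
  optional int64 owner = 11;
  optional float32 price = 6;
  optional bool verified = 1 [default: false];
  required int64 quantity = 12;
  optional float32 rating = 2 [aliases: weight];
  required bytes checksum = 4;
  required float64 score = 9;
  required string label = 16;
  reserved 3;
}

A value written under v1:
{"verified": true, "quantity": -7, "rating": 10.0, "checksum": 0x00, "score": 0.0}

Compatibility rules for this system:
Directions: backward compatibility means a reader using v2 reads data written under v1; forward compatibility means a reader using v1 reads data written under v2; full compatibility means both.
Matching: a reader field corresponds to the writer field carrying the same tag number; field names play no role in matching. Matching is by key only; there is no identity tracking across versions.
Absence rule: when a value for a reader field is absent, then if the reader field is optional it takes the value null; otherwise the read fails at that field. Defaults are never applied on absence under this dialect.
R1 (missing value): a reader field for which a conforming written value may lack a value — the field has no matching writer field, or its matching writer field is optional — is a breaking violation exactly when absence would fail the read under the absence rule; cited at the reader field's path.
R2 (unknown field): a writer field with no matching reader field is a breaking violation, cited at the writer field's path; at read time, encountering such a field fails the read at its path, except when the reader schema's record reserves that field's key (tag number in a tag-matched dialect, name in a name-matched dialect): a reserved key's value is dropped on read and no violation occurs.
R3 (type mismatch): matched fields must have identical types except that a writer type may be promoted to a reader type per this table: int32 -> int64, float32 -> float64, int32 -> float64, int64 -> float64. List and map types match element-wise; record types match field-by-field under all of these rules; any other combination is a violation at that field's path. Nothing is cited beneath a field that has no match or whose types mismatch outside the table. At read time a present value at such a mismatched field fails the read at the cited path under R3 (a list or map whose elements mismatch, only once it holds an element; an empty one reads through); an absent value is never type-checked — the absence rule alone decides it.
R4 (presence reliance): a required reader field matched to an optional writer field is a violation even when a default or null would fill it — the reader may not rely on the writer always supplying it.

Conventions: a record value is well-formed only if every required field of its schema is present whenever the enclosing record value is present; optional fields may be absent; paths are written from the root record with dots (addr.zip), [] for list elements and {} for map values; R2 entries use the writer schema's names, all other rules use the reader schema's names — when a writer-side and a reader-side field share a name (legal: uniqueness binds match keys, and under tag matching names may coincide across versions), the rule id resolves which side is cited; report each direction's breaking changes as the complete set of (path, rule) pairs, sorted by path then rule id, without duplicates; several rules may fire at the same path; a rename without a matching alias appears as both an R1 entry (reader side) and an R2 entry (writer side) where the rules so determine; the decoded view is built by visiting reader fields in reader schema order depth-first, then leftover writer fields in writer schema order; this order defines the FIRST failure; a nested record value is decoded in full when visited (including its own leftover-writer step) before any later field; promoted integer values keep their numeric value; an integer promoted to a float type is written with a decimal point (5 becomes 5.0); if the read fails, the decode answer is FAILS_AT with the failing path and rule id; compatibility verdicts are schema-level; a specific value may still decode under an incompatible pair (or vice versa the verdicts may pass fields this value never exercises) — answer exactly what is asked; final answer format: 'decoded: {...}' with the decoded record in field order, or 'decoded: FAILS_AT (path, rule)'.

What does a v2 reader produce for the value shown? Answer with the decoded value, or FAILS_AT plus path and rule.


arrows below run writer -> reader for User
decode walk for User under reader schema v2:
  owner := null (absent, optional -> null)
  price := null (absent, optional -> null)
  verified := true
  quantity := -7
  rating := 10.0
  checksum := 0x00
  score := 0.0
  read fails at label under R1 (no fill)
  => FAILS_AT (label, R1)
ruling out the remaining User differences:
  field owner in record User: type string changed to int64 (its default is dropped) -> matters for User compatibility verdicts, not for this value's decode

decoded: FAILS_AT (label, R1)
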